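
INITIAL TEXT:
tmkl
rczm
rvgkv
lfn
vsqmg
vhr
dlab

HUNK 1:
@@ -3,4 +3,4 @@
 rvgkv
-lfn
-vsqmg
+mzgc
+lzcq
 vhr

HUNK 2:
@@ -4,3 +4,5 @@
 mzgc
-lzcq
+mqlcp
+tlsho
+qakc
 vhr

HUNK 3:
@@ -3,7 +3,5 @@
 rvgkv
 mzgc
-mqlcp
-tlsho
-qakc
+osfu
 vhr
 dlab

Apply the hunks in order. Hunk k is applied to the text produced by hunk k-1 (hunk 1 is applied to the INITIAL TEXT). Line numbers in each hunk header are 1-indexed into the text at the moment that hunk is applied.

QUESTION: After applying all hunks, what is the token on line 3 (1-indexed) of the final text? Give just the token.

Hunk 1: at line 3 remove [lfn,vsqmg] add [mzgc,lzcq] -> 7 lines: tmkl rczm rvgkv mzgc lzcq vhr dlab
Hunk 2: at line 4 remove [lzcq] add [mqlcp,tlsho,qakc] -> 9 lines: tmkl rczm rvgkv mzgc mqlcp tlsho qakc vhr dlab
Hunk 3: at line 3 remove [mqlcp,tlsho,qakc] add [osfu] -> 7 lines: tmkl rczm rvgkv mzgc osfu vhr dlab
Final line 3: rvgkv

Answer: rvgkv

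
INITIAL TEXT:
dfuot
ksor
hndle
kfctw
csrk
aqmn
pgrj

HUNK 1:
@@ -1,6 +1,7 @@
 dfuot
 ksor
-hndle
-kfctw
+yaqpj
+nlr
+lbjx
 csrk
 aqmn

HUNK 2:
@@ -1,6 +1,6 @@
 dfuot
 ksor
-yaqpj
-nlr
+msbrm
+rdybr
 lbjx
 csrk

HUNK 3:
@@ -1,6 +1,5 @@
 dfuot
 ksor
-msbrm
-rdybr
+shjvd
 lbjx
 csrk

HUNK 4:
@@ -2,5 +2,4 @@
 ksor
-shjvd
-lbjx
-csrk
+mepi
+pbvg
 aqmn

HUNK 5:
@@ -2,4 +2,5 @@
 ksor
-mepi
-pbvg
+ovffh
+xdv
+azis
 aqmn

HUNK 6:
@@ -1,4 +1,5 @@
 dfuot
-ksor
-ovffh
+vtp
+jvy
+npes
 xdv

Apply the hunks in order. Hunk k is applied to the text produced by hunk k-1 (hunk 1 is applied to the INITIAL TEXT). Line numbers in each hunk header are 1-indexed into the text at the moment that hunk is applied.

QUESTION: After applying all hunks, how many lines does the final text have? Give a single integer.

Answer: 8

Derivation:
Hunk 1: at line 1 remove [hndle,kfctw] add [yaqpj,nlr,lbjx] -> 8 lines: dfuot ksor yaqpj nlr lbjx csrk aqmn pgrj
Hunk 2: at line 1 remove [yaqpj,nlr] add [msbrm,rdybr] -> 8 lines: dfuot ksor msbrm rdybr lbjx csrk aqmn pgrj
Hunk 3: at line 1 remove [msbrm,rdybr] add [shjvd] -> 7 lines: dfuot ksor shjvd lbjx csrk aqmn pgrj
Hunk 4: at line 2 remove [shjvd,lbjx,csrk] add [mepi,pbvg] -> 6 lines: dfuot ksor mepi pbvg aqmn pgrj
Hunk 5: at line 2 remove [mepi,pbvg] add [ovffh,xdv,azis] -> 7 lines: dfuot ksor ovffh xdv azis aqmn pgrj
Hunk 6: at line 1 remove [ksor,ovffh] add [vtp,jvy,npes] -> 8 lines: dfuot vtp jvy npes xdv azis aqmn pgrj
Final line count: 8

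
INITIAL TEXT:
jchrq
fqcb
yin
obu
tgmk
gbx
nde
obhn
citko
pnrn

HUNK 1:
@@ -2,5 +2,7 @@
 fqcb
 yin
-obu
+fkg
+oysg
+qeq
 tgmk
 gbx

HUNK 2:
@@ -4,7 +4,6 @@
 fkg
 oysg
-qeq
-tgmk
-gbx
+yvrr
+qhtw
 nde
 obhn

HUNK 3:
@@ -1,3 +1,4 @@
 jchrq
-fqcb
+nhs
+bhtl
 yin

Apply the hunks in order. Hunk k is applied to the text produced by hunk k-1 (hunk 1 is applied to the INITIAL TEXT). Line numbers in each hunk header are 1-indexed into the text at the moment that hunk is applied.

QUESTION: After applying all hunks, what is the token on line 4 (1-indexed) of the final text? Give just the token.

Hunk 1: at line 2 remove [obu] add [fkg,oysg,qeq] -> 12 lines: jchrq fqcb yin fkg oysg qeq tgmk gbx nde obhn citko pnrn
Hunk 2: at line 4 remove [qeq,tgmk,gbx] add [yvrr,qhtw] -> 11 lines: jchrq fqcb yin fkg oysg yvrr qhtw nde obhn citko pnrn
Hunk 3: at line 1 remove [fqcb] add [nhs,bhtl] -> 12 lines: jchrq nhs bhtl yin fkg oysg yvrr qhtw nde obhn citko pnrn
Final line 4: yin

Answer: yin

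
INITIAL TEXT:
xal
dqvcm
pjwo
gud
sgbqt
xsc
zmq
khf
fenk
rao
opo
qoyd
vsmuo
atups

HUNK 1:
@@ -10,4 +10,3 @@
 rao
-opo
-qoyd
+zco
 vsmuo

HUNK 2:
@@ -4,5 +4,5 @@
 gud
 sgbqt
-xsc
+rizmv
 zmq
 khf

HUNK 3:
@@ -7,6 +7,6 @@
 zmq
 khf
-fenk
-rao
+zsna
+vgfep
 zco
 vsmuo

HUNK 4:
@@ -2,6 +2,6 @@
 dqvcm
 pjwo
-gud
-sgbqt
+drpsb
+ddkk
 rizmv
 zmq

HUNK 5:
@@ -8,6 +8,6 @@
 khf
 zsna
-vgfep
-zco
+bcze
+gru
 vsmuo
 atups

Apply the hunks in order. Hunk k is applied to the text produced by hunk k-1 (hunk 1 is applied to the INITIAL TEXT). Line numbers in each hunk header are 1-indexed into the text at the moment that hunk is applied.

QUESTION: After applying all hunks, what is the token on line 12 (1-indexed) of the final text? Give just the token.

Hunk 1: at line 10 remove [opo,qoyd] add [zco] -> 13 lines: xal dqvcm pjwo gud sgbqt xsc zmq khf fenk rao zco vsmuo atups
Hunk 2: at line 4 remove [xsc] add [rizmv] -> 13 lines: xal dqvcm pjwo gud sgbqt rizmv zmq khf fenk rao zco vsmuo atups
Hunk 3: at line 7 remove [fenk,rao] add [zsna,vgfep] -> 13 lines: xal dqvcm pjwo gud sgbqt rizmv zmq khf zsna vgfep zco vsmuo atups
Hunk 4: at line 2 remove [gud,sgbqt] add [drpsb,ddkk] -> 13 lines: xal dqvcm pjwo drpsb ddkk rizmv zmq khf zsna vgfep zco vsmuo atups
Hunk 5: at line 8 remove [vgfep,zco] add [bcze,gru] -> 13 lines: xal dqvcm pjwo drpsb ddkk rizmv zmq khf zsna bcze gru vsmuo atups
Final line 12: vsmuo

Answer: vsmuo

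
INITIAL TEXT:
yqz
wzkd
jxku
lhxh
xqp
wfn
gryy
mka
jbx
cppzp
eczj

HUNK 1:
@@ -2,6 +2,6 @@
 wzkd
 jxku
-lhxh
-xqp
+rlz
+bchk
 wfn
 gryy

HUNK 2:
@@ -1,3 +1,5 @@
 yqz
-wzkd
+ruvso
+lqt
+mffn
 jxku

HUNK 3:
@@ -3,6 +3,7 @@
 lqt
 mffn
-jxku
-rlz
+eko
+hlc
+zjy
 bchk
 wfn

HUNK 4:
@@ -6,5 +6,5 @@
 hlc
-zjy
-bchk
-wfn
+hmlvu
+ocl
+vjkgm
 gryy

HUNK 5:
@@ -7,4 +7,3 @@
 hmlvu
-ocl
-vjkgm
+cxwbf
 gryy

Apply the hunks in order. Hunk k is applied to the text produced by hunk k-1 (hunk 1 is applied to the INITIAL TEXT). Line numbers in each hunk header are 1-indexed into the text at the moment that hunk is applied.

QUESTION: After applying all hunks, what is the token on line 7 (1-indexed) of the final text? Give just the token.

Answer: hmlvu

Derivation:
Hunk 1: at line 2 remove [lhxh,xqp] add [rlz,bchk] -> 11 lines: yqz wzkd jxku rlz bchk wfn gryy mka jbx cppzp eczj
Hunk 2: at line 1 remove [wzkd] add [ruvso,lqt,mffn] -> 13 lines: yqz ruvso lqt mffn jxku rlz bchk wfn gryy mka jbx cppzp eczj
Hunk 3: at line 3 remove [jxku,rlz] add [eko,hlc,zjy] -> 14 lines: yqz ruvso lqt mffn eko hlc zjy bchk wfn gryy mka jbx cppzp eczj
Hunk 4: at line 6 remove [zjy,bchk,wfn] add [hmlvu,ocl,vjkgm] -> 14 lines: yqz ruvso lqt mffn eko hlc hmlvu ocl vjkgm gryy mka jbx cppzp eczj
Hunk 5: at line 7 remove [ocl,vjkgm] add [cxwbf] -> 13 lines: yqz ruvso lqt mffn eko hlc hmlvu cxwbf gryy mka jbx cppzp eczj
Final line 7: hmlvu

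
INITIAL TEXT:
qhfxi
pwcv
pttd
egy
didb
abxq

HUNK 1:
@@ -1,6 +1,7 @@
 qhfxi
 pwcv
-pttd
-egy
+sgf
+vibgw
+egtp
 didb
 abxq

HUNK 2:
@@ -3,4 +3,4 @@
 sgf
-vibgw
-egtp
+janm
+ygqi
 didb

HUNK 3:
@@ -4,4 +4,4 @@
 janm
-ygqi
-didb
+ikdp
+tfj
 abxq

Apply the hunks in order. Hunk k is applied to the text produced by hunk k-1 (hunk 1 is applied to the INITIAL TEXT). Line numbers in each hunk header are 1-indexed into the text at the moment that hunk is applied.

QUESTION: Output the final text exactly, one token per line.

Answer: qhfxi
pwcv
sgf
janm
ikdp
tfj
abxq

Derivation:
Hunk 1: at line 1 remove [pttd,egy] add [sgf,vibgw,egtp] -> 7 lines: qhfxi pwcv sgf vibgw egtp didb abxq
Hunk 2: at line 3 remove [vibgw,egtp] add [janm,ygqi] -> 7 lines: qhfxi pwcv sgf janm ygqi didb abxq
Hunk 3: at line 4 remove [ygqi,didb] add [ikdp,tfj] -> 7 lines: qhfxi pwcv sgf janm ikdp tfj abxq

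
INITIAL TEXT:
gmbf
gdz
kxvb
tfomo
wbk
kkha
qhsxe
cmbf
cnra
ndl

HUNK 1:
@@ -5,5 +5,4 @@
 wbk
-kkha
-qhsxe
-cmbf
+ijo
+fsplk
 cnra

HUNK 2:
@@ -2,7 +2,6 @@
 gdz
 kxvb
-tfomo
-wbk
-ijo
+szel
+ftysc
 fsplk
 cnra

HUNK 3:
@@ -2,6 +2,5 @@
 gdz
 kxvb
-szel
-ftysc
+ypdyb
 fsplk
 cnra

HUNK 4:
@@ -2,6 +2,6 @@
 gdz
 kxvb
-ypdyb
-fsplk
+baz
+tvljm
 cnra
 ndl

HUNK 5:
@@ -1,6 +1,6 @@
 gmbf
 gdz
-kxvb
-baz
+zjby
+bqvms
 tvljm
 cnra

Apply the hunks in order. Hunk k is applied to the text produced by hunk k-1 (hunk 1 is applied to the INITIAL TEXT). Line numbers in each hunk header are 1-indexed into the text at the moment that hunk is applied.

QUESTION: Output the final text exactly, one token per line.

Answer: gmbf
gdz
zjby
bqvms
tvljm
cnra
ndl

Derivation:
Hunk 1: at line 5 remove [kkha,qhsxe,cmbf] add [ijo,fsplk] -> 9 lines: gmbf gdz kxvb tfomo wbk ijo fsplk cnra ndl
Hunk 2: at line 2 remove [tfomo,wbk,ijo] add [szel,ftysc] -> 8 lines: gmbf gdz kxvb szel ftysc fsplk cnra ndl
Hunk 3: at line 2 remove [szel,ftysc] add [ypdyb] -> 7 lines: gmbf gdz kxvb ypdyb fsplk cnra ndl
Hunk 4: at line 2 remove [ypdyb,fsplk] add [baz,tvljm] -> 7 lines: gmbf gdz kxvb baz tvljm cnra ndl
Hunk 5: at line 1 remove [kxvb,baz] add [zjby,bqvms] -> 7 lines: gmbf gdz zjby bqvms tvljm cnra ndl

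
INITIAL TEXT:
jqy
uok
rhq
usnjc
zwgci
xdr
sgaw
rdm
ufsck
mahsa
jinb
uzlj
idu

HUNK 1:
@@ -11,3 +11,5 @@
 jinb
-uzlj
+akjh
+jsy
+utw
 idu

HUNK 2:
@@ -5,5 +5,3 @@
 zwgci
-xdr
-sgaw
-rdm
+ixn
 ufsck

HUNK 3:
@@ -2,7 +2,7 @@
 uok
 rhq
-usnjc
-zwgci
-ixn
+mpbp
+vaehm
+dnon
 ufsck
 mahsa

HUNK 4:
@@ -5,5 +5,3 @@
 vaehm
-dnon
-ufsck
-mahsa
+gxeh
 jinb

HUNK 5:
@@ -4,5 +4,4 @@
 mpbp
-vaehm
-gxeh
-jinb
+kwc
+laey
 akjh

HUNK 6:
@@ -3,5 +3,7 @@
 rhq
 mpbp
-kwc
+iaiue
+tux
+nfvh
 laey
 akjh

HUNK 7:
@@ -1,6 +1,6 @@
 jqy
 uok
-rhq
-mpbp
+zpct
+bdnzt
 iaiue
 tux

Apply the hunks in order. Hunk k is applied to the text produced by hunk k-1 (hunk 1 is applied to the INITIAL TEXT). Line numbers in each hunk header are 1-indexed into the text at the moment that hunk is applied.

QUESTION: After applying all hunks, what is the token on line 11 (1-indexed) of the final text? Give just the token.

Hunk 1: at line 11 remove [uzlj] add [akjh,jsy,utw] -> 15 lines: jqy uok rhq usnjc zwgci xdr sgaw rdm ufsck mahsa jinb akjh jsy utw idu
Hunk 2: at line 5 remove [xdr,sgaw,rdm] add [ixn] -> 13 lines: jqy uok rhq usnjc zwgci ixn ufsck mahsa jinb akjh jsy utw idu
Hunk 3: at line 2 remove [usnjc,zwgci,ixn] add [mpbp,vaehm,dnon] -> 13 lines: jqy uok rhq mpbp vaehm dnon ufsck mahsa jinb akjh jsy utw idu
Hunk 4: at line 5 remove [dnon,ufsck,mahsa] add [gxeh] -> 11 lines: jqy uok rhq mpbp vaehm gxeh jinb akjh jsy utw idu
Hunk 5: at line 4 remove [vaehm,gxeh,jinb] add [kwc,laey] -> 10 lines: jqy uok rhq mpbp kwc laey akjh jsy utw idu
Hunk 6: at line 3 remove [kwc] add [iaiue,tux,nfvh] -> 12 lines: jqy uok rhq mpbp iaiue tux nfvh laey akjh jsy utw idu
Hunk 7: at line 1 remove [rhq,mpbp] add [zpct,bdnzt] -> 12 lines: jqy uok zpct bdnzt iaiue tux nfvh laey akjh jsy utw idu
Final line 11: utw

Answer: utw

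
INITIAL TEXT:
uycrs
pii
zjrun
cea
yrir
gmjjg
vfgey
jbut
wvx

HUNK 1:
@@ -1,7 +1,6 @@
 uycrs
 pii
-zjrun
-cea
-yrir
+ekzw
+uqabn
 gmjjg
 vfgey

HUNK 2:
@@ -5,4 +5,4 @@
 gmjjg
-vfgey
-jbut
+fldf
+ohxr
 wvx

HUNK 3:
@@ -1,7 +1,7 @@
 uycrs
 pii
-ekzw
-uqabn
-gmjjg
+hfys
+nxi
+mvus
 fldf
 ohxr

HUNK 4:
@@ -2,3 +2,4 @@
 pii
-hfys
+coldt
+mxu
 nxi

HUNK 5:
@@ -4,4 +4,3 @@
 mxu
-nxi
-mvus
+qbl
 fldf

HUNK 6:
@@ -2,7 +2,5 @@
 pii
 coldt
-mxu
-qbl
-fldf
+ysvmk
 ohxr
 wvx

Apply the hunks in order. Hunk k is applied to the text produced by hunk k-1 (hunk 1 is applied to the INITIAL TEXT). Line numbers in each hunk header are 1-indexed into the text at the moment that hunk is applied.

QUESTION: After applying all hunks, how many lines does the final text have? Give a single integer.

Hunk 1: at line 1 remove [zjrun,cea,yrir] add [ekzw,uqabn] -> 8 lines: uycrs pii ekzw uqabn gmjjg vfgey jbut wvx
Hunk 2: at line 5 remove [vfgey,jbut] add [fldf,ohxr] -> 8 lines: uycrs pii ekzw uqabn gmjjg fldf ohxr wvx
Hunk 3: at line 1 remove [ekzw,uqabn,gmjjg] add [hfys,nxi,mvus] -> 8 lines: uycrs pii hfys nxi mvus fldf ohxr wvx
Hunk 4: at line 2 remove [hfys] add [coldt,mxu] -> 9 lines: uycrs pii coldt mxu nxi mvus fldf ohxr wvx
Hunk 5: at line 4 remove [nxi,mvus] add [qbl] -> 8 lines: uycrs pii coldt mxu qbl fldf ohxr wvx
Hunk 6: at line 2 remove [mxu,qbl,fldf] add [ysvmk] -> 6 lines: uycrs pii coldt ysvmk ohxr wvx
Final line count: 6

Answer: 6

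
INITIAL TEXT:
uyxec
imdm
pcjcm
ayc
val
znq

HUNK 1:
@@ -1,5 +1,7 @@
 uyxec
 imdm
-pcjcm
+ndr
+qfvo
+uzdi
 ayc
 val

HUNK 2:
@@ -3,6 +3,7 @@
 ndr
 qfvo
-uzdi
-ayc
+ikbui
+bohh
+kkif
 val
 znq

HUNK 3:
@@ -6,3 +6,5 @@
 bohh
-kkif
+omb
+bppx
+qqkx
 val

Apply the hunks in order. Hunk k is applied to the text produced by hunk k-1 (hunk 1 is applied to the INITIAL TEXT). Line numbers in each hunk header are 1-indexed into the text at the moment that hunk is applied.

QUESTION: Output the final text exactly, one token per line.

Answer: uyxec
imdm
ndr
qfvo
ikbui
bohh
omb
bppx
qqkx
val
znq

Derivation:
Hunk 1: at line 1 remove [pcjcm] add [ndr,qfvo,uzdi] -> 8 lines: uyxec imdm ndr qfvo uzdi ayc val znq
Hunk 2: at line 3 remove [uzdi,ayc] add [ikbui,bohh,kkif] -> 9 lines: uyxec imdm ndr qfvo ikbui bohh kkif val znq
Hunk 3: at line 6 remove [kkif] add [omb,bppx,qqkx] -> 11 lines: uyxec imdm ndr qfvo ikbui bohh omb bppx qqkx val znq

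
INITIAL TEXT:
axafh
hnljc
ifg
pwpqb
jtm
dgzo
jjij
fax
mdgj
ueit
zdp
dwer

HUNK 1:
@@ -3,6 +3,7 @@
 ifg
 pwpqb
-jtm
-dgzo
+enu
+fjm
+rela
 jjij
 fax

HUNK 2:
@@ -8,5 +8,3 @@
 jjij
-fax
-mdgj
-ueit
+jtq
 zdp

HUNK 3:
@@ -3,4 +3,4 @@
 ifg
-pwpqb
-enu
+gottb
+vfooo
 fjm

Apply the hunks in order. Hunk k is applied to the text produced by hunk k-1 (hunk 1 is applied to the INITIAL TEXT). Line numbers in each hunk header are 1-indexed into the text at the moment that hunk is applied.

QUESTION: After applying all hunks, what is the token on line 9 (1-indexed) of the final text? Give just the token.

Answer: jtq

Derivation:
Hunk 1: at line 3 remove [jtm,dgzo] add [enu,fjm,rela] -> 13 lines: axafh hnljc ifg pwpqb enu fjm rela jjij fax mdgj ueit zdp dwer
Hunk 2: at line 8 remove [fax,mdgj,ueit] add [jtq] -> 11 lines: axafh hnljc ifg pwpqb enu fjm rela jjij jtq zdp dwer
Hunk 3: at line 3 remove [pwpqb,enu] add [gottb,vfooo] -> 11 lines: axafh hnljc ifg gottb vfooo fjm rela jjij jtq zdp dwer
Final line 9: jtq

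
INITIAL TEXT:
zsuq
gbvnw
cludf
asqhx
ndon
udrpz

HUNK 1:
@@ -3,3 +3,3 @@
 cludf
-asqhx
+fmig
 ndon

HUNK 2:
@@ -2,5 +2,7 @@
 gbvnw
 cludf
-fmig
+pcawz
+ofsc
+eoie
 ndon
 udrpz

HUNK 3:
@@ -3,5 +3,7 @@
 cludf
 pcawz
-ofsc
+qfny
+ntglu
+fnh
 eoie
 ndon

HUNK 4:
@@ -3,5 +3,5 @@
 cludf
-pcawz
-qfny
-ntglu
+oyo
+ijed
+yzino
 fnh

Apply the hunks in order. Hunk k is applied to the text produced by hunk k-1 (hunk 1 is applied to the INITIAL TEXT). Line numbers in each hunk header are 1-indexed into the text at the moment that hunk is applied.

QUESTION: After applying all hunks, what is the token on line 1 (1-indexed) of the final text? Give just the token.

Hunk 1: at line 3 remove [asqhx] add [fmig] -> 6 lines: zsuq gbvnw cludf fmig ndon udrpz
Hunk 2: at line 2 remove [fmig] add [pcawz,ofsc,eoie] -> 8 lines: zsuq gbvnw cludf pcawz ofsc eoie ndon udrpz
Hunk 3: at line 3 remove [ofsc] add [qfny,ntglu,fnh] -> 10 lines: zsuq gbvnw cludf pcawz qfny ntglu fnh eoie ndon udrpz
Hunk 4: at line 3 remove [pcawz,qfny,ntglu] add [oyo,ijed,yzino] -> 10 lines: zsuq gbvnw cludf oyo ijed yzino fnh eoie ndon udrpz
Final line 1: zsuq

Answer: zsuq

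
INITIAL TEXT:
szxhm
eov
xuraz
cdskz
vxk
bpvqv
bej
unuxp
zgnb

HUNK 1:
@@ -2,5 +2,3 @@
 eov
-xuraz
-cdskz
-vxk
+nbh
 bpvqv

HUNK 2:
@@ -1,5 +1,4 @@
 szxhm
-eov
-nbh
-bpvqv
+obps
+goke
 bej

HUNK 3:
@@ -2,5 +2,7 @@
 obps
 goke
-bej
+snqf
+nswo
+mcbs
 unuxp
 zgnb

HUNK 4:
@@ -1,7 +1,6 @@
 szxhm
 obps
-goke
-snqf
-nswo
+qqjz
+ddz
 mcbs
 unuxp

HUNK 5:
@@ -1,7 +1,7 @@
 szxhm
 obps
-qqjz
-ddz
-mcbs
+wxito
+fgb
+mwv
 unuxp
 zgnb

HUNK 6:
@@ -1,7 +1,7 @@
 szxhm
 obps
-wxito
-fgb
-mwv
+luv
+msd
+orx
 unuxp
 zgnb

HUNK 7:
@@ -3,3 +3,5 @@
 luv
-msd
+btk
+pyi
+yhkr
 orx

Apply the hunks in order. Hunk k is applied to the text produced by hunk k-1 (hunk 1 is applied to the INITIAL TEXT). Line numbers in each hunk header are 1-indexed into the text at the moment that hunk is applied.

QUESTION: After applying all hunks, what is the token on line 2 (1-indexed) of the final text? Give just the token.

Hunk 1: at line 2 remove [xuraz,cdskz,vxk] add [nbh] -> 7 lines: szxhm eov nbh bpvqv bej unuxp zgnb
Hunk 2: at line 1 remove [eov,nbh,bpvqv] add [obps,goke] -> 6 lines: szxhm obps goke bej unuxp zgnb
Hunk 3: at line 2 remove [bej] add [snqf,nswo,mcbs] -> 8 lines: szxhm obps goke snqf nswo mcbs unuxp zgnb
Hunk 4: at line 1 remove [goke,snqf,nswo] add [qqjz,ddz] -> 7 lines: szxhm obps qqjz ddz mcbs unuxp zgnb
Hunk 5: at line 1 remove [qqjz,ddz,mcbs] add [wxito,fgb,mwv] -> 7 lines: szxhm obps wxito fgb mwv unuxp zgnb
Hunk 6: at line 1 remove [wxito,fgb,mwv] add [luv,msd,orx] -> 7 lines: szxhm obps luv msd orx unuxp zgnb
Hunk 7: at line 3 remove [msd] add [btk,pyi,yhkr] -> 9 lines: szxhm obps luv btk pyi yhkr orx unuxp zgnb
Final line 2: obps

Answer: obps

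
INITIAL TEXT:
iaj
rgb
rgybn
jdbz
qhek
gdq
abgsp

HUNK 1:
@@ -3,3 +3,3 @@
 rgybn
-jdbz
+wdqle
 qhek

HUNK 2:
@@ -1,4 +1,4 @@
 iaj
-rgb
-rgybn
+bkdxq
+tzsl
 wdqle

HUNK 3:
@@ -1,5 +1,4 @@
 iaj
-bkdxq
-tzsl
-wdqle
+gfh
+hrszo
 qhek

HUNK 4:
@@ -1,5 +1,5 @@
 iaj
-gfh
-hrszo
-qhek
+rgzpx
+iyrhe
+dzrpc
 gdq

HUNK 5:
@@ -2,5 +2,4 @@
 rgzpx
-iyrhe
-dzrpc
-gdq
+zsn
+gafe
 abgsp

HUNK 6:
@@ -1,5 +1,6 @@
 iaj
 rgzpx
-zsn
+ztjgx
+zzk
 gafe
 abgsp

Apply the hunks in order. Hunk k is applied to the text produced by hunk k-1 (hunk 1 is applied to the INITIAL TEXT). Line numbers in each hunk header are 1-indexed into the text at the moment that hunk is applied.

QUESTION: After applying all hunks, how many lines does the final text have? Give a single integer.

Answer: 6

Derivation:
Hunk 1: at line 3 remove [jdbz] add [wdqle] -> 7 lines: iaj rgb rgybn wdqle qhek gdq abgsp
Hunk 2: at line 1 remove [rgb,rgybn] add [bkdxq,tzsl] -> 7 lines: iaj bkdxq tzsl wdqle qhek gdq abgsp
Hunk 3: at line 1 remove [bkdxq,tzsl,wdqle] add [gfh,hrszo] -> 6 lines: iaj gfh hrszo qhek gdq abgsp
Hunk 4: at line 1 remove [gfh,hrszo,qhek] add [rgzpx,iyrhe,dzrpc] -> 6 lines: iaj rgzpx iyrhe dzrpc gdq abgsp
Hunk 5: at line 2 remove [iyrhe,dzrpc,gdq] add [zsn,gafe] -> 5 lines: iaj rgzpx zsn gafe abgsp
Hunk 6: at line 1 remove [zsn] add [ztjgx,zzk] -> 6 lines: iaj rgzpx ztjgx zzk gafe abgsp
Final line count: 6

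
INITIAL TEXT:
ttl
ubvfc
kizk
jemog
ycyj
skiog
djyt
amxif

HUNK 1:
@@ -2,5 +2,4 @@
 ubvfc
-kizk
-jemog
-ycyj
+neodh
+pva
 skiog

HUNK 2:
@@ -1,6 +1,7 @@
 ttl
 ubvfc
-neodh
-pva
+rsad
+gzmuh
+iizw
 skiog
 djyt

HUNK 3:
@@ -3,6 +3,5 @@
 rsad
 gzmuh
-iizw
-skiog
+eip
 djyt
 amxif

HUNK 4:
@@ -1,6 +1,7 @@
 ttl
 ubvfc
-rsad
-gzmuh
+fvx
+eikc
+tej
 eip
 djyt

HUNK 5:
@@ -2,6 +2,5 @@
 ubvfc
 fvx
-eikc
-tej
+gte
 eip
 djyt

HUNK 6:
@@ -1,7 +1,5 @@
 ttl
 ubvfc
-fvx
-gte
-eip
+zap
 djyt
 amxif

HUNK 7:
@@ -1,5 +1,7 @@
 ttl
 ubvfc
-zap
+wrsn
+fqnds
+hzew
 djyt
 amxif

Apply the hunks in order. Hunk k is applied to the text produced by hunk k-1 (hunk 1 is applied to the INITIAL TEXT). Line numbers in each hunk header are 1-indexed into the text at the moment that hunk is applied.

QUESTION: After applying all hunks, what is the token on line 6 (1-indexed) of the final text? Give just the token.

Answer: djyt

Derivation:
Hunk 1: at line 2 remove [kizk,jemog,ycyj] add [neodh,pva] -> 7 lines: ttl ubvfc neodh pva skiog djyt amxif
Hunk 2: at line 1 remove [neodh,pva] add [rsad,gzmuh,iizw] -> 8 lines: ttl ubvfc rsad gzmuh iizw skiog djyt amxif
Hunk 3: at line 3 remove [iizw,skiog] add [eip] -> 7 lines: ttl ubvfc rsad gzmuh eip djyt amxif
Hunk 4: at line 1 remove [rsad,gzmuh] add [fvx,eikc,tej] -> 8 lines: ttl ubvfc fvx eikc tej eip djyt amxif
Hunk 5: at line 2 remove [eikc,tej] add [gte] -> 7 lines: ttl ubvfc fvx gte eip djyt amxif
Hunk 6: at line 1 remove [fvx,gte,eip] add [zap] -> 5 lines: ttl ubvfc zap djyt amxif
Hunk 7: at line 1 remove [zap] add [wrsn,fqnds,hzew] -> 7 lines: ttl ubvfc wrsn fqnds hzew djyt amxif
Final line 6: djyt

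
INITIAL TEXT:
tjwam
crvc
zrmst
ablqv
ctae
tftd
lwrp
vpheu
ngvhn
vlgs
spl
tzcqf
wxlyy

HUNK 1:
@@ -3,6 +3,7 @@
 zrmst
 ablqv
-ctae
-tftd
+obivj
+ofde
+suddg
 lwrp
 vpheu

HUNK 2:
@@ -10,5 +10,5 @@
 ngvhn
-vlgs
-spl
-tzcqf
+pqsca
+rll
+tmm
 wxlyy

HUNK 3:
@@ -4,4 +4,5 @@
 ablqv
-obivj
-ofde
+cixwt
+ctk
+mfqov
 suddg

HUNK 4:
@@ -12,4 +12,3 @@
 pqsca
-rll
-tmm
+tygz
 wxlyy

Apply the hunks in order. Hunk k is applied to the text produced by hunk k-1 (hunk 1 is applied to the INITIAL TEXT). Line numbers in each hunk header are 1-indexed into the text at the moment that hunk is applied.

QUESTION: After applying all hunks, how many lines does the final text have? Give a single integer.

Answer: 14

Derivation:
Hunk 1: at line 3 remove [ctae,tftd] add [obivj,ofde,suddg] -> 14 lines: tjwam crvc zrmst ablqv obivj ofde suddg lwrp vpheu ngvhn vlgs spl tzcqf wxlyy
Hunk 2: at line 10 remove [vlgs,spl,tzcqf] add [pqsca,rll,tmm] -> 14 lines: tjwam crvc zrmst ablqv obivj ofde suddg lwrp vpheu ngvhn pqsca rll tmm wxlyy
Hunk 3: at line 4 remove [obivj,ofde] add [cixwt,ctk,mfqov] -> 15 lines: tjwam crvc zrmst ablqv cixwt ctk mfqov suddg lwrp vpheu ngvhn pqsca rll tmm wxlyy
Hunk 4: at line 12 remove [rll,tmm] add [tygz] -> 14 lines: tjwam crvc zrmst ablqv cixwt ctk mfqov suddg lwrp vpheu ngvhn pqsca tygz wxlyy
Final line count: 14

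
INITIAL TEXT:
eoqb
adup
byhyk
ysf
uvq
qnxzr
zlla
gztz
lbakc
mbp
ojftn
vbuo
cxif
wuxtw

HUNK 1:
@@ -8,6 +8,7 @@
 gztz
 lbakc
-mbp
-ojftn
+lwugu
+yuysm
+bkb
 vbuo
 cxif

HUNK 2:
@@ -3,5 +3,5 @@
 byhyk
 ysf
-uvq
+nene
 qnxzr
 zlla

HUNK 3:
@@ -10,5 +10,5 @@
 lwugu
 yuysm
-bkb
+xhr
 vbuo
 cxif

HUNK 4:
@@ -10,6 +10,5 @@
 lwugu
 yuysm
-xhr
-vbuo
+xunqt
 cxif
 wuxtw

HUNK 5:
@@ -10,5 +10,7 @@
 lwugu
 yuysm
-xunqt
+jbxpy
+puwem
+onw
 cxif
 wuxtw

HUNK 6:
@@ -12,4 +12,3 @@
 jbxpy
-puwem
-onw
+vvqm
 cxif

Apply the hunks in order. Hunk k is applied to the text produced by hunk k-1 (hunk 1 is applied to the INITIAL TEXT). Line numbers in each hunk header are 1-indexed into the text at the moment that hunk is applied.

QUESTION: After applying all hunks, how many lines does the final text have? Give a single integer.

Hunk 1: at line 8 remove [mbp,ojftn] add [lwugu,yuysm,bkb] -> 15 lines: eoqb adup byhyk ysf uvq qnxzr zlla gztz lbakc lwugu yuysm bkb vbuo cxif wuxtw
Hunk 2: at line 3 remove [uvq] add [nene] -> 15 lines: eoqb adup byhyk ysf nene qnxzr zlla gztz lbakc lwugu yuysm bkb vbuo cxif wuxtw
Hunk 3: at line 10 remove [bkb] add [xhr] -> 15 lines: eoqb adup byhyk ysf nene qnxzr zlla gztz lbakc lwugu yuysm xhr vbuo cxif wuxtw
Hunk 4: at line 10 remove [xhr,vbuo] add [xunqt] -> 14 lines: eoqb adup byhyk ysf nene qnxzr zlla gztz lbakc lwugu yuysm xunqt cxif wuxtw
Hunk 5: at line 10 remove [xunqt] add [jbxpy,puwem,onw] -> 16 lines: eoqb adup byhyk ysf nene qnxzr zlla gztz lbakc lwugu yuysm jbxpy puwem onw cxif wuxtw
Hunk 6: at line 12 remove [puwem,onw] add [vvqm] -> 15 lines: eoqb adup byhyk ysf nene qnxzr zlla gztz lbakc lwugu yuysm jbxpy vvqm cxif wuxtw
Final line count: 15

Answer: 15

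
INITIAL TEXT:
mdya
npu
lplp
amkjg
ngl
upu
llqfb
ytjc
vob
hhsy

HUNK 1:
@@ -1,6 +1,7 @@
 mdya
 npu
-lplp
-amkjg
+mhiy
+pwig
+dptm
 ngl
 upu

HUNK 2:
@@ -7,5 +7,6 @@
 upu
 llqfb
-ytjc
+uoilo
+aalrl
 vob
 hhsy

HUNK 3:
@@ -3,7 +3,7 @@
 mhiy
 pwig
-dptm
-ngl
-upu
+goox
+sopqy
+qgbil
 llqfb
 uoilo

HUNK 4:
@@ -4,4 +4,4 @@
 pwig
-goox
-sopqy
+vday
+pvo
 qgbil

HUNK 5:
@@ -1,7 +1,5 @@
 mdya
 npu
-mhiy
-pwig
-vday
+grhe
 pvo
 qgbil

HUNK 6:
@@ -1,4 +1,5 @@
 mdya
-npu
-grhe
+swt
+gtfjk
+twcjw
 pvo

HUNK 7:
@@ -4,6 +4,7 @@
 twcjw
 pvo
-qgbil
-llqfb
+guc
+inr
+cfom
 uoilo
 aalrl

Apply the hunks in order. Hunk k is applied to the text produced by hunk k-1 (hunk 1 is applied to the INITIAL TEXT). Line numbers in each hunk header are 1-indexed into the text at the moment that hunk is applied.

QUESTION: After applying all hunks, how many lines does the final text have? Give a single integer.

Answer: 12

Derivation:
Hunk 1: at line 1 remove [lplp,amkjg] add [mhiy,pwig,dptm] -> 11 lines: mdya npu mhiy pwig dptm ngl upu llqfb ytjc vob hhsy
Hunk 2: at line 7 remove [ytjc] add [uoilo,aalrl] -> 12 lines: mdya npu mhiy pwig dptm ngl upu llqfb uoilo aalrl vob hhsy
Hunk 3: at line 3 remove [dptm,ngl,upu] add [goox,sopqy,qgbil] -> 12 lines: mdya npu mhiy pwig goox sopqy qgbil llqfb uoilo aalrl vob hhsy
Hunk 4: at line 4 remove [goox,sopqy] add [vday,pvo] -> 12 lines: mdya npu mhiy pwig vday pvo qgbil llqfb uoilo aalrl vob hhsy
Hunk 5: at line 1 remove [mhiy,pwig,vday] add [grhe] -> 10 lines: mdya npu grhe pvo qgbil llqfb uoilo aalrl vob hhsy
Hunk 6: at line 1 remove [npu,grhe] add [swt,gtfjk,twcjw] -> 11 lines: mdya swt gtfjk twcjw pvo qgbil llqfb uoilo aalrl vob hhsy
Hunk 7: at line 4 remove [qgbil,llqfb] add [guc,inr,cfom] -> 12 lines: mdya swt gtfjk twcjw pvo guc inr cfom uoilo aalrl vob hhsy
Final line count: 12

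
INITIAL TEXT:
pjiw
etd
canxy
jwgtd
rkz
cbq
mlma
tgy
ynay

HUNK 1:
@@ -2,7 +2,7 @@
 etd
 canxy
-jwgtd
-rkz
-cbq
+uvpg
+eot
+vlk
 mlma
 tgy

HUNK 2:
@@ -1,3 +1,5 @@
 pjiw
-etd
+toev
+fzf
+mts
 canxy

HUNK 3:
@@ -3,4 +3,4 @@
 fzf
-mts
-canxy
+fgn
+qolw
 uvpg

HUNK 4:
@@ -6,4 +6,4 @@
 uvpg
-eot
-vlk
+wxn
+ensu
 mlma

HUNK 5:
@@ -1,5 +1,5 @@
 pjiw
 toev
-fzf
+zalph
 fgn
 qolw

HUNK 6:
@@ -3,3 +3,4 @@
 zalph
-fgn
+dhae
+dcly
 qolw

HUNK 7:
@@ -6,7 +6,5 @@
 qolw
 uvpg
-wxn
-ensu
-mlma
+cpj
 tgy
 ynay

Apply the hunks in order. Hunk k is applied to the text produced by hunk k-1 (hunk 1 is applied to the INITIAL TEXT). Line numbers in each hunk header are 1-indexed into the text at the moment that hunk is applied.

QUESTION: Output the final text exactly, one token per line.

Answer: pjiw
toev
zalph
dhae
dcly
qolw
uvpg
cpj
tgy
ynay

Derivation:
Hunk 1: at line 2 remove [jwgtd,rkz,cbq] add [uvpg,eot,vlk] -> 9 lines: pjiw etd canxy uvpg eot vlk mlma tgy ynay
Hunk 2: at line 1 remove [etd] add [toev,fzf,mts] -> 11 lines: pjiw toev fzf mts canxy uvpg eot vlk mlma tgy ynay
Hunk 3: at line 3 remove [mts,canxy] add [fgn,qolw] -> 11 lines: pjiw toev fzf fgn qolw uvpg eot vlk mlma tgy ynay
Hunk 4: at line 6 remove [eot,vlk] add [wxn,ensu] -> 11 lines: pjiw toev fzf fgn qolw uvpg wxn ensu mlma tgy ynay
Hunk 5: at line 1 remove [fzf] add [zalph] -> 11 lines: pjiw toev zalph fgn qolw uvpg wxn ensu mlma tgy ynay
Hunk 6: at line 3 remove [fgn] add [dhae,dcly] -> 12 lines: pjiw toev zalph dhae dcly qolw uvpg wxn ensu mlma tgy ynay
Hunk 7: at line 6 remove [wxn,ensu,mlma] add [cpj] -> 10 lines: pjiw toev zalph dhae dcly qolw uvpg cpj tgy ynay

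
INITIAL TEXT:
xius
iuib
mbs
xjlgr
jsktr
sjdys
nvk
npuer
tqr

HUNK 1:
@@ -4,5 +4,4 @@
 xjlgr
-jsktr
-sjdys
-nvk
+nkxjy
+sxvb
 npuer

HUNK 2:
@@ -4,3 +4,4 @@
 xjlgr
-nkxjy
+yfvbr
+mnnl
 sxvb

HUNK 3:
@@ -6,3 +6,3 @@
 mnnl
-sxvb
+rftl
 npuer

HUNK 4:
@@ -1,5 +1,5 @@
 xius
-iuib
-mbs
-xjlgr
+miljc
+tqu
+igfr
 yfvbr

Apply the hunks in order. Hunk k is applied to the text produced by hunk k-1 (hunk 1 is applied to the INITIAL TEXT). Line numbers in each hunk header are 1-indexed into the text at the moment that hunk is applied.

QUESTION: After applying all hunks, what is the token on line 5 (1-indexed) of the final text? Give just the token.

Answer: yfvbr

Derivation:
Hunk 1: at line 4 remove [jsktr,sjdys,nvk] add [nkxjy,sxvb] -> 8 lines: xius iuib mbs xjlgr nkxjy sxvb npuer tqr
Hunk 2: at line 4 remove [nkxjy] add [yfvbr,mnnl] -> 9 lines: xius iuib mbs xjlgr yfvbr mnnl sxvb npuer tqr
Hunk 3: at line 6 remove [sxvb] add [rftl] -> 9 lines: xius iuib mbs xjlgr yfvbr mnnl rftl npuer tqr
Hunk 4: at line 1 remove [iuib,mbs,xjlgr] add [miljc,tqu,igfr] -> 9 lines: xius miljc tqu igfr yfvbr mnnl rftl npuer tqr
Final line 5: yfvbr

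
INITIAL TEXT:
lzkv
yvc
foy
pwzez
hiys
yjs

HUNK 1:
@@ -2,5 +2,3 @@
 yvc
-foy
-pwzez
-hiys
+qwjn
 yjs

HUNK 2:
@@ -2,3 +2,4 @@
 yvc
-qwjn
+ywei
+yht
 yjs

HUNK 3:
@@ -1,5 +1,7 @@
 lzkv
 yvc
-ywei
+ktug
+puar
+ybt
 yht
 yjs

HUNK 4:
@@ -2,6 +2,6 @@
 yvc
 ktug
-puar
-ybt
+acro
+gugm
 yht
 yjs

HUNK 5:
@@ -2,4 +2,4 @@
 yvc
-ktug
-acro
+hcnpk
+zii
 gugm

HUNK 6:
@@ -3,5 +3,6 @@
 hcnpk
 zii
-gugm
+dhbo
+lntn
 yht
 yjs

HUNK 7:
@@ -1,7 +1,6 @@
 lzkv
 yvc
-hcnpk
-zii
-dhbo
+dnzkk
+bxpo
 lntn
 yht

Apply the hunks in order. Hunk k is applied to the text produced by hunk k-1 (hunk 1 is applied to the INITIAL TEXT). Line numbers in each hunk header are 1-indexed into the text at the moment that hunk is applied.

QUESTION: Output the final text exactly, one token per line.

Answer: lzkv
yvc
dnzkk
bxpo
lntn
yht
yjs

Derivation:
Hunk 1: at line 2 remove [foy,pwzez,hiys] add [qwjn] -> 4 lines: lzkv yvc qwjn yjs
Hunk 2: at line 2 remove [qwjn] add [ywei,yht] -> 5 lines: lzkv yvc ywei yht yjs
Hunk 3: at line 1 remove [ywei] add [ktug,puar,ybt] -> 7 lines: lzkv yvc ktug puar ybt yht yjs
Hunk 4: at line 2 remove [puar,ybt] add [acro,gugm] -> 7 lines: lzkv yvc ktug acro gugm yht yjs
Hunk 5: at line 2 remove [ktug,acro] add [hcnpk,zii] -> 7 lines: lzkv yvc hcnpk zii gugm yht yjs
Hunk 6: at line 3 remove [gugm] add [dhbo,lntn] -> 8 lines: lzkv yvc hcnpk zii dhbo lntn yht yjs
Hunk 7: at line 1 remove [hcnpk,zii,dhbo] add [dnzkk,bxpo] -> 7 lines: lzkv yvc dnzkk bxpo lntn yht yjs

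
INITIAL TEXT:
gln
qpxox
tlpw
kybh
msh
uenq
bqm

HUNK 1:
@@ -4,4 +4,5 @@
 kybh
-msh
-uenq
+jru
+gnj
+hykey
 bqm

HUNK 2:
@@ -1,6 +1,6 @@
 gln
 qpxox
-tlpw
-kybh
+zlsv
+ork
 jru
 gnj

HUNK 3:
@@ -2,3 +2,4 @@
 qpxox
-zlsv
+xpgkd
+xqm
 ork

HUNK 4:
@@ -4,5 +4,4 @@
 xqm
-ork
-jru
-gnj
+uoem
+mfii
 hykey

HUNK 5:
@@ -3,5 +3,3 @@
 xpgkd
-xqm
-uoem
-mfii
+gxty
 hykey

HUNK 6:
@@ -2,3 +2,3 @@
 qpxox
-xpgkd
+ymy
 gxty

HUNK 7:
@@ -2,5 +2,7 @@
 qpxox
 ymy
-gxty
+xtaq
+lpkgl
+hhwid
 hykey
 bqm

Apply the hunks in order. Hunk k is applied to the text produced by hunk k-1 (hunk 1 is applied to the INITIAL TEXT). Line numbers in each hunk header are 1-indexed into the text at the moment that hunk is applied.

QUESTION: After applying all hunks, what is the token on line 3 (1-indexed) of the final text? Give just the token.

Answer: ymy

Derivation:
Hunk 1: at line 4 remove [msh,uenq] add [jru,gnj,hykey] -> 8 lines: gln qpxox tlpw kybh jru gnj hykey bqm
Hunk 2: at line 1 remove [tlpw,kybh] add [zlsv,ork] -> 8 lines: gln qpxox zlsv ork jru gnj hykey bqm
Hunk 3: at line 2 remove [zlsv] add [xpgkd,xqm] -> 9 lines: gln qpxox xpgkd xqm ork jru gnj hykey bqm
Hunk 4: at line 4 remove [ork,jru,gnj] add [uoem,mfii] -> 8 lines: gln qpxox xpgkd xqm uoem mfii hykey bqm
Hunk 5: at line 3 remove [xqm,uoem,mfii] add [gxty] -> 6 lines: gln qpxox xpgkd gxty hykey bqm
Hunk 6: at line 2 remove [xpgkd] add [ymy] -> 6 lines: gln qpxox ymy gxty hykey bqm
Hunk 7: at line 2 remove [gxty] add [xtaq,lpkgl,hhwid] -> 8 lines: gln qpxox ymy xtaq lpkgl hhwid hykey bqm
Final line 3: ymy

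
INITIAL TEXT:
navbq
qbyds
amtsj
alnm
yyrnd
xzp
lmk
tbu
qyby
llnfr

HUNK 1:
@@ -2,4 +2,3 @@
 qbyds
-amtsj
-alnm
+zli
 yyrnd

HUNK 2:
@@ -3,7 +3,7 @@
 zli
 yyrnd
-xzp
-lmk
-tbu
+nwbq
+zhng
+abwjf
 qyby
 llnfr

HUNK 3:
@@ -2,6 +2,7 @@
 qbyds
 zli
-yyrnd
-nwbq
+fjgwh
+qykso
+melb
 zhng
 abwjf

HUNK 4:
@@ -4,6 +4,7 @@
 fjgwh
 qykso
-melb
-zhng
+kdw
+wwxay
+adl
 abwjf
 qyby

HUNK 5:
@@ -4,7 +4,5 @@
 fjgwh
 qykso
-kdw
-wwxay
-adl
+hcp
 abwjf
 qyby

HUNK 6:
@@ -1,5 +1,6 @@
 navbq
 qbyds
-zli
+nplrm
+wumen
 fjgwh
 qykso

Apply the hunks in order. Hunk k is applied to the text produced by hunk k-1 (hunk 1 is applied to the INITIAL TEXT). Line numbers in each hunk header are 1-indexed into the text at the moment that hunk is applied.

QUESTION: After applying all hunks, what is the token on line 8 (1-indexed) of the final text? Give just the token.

Hunk 1: at line 2 remove [amtsj,alnm] add [zli] -> 9 lines: navbq qbyds zli yyrnd xzp lmk tbu qyby llnfr
Hunk 2: at line 3 remove [xzp,lmk,tbu] add [nwbq,zhng,abwjf] -> 9 lines: navbq qbyds zli yyrnd nwbq zhng abwjf qyby llnfr
Hunk 3: at line 2 remove [yyrnd,nwbq] add [fjgwh,qykso,melb] -> 10 lines: navbq qbyds zli fjgwh qykso melb zhng abwjf qyby llnfr
Hunk 4: at line 4 remove [melb,zhng] add [kdw,wwxay,adl] -> 11 lines: navbq qbyds zli fjgwh qykso kdw wwxay adl abwjf qyby llnfr
Hunk 5: at line 4 remove [kdw,wwxay,adl] add [hcp] -> 9 lines: navbq qbyds zli fjgwh qykso hcp abwjf qyby llnfr
Hunk 6: at line 1 remove [zli] add [nplrm,wumen] -> 10 lines: navbq qbyds nplrm wumen fjgwh qykso hcp abwjf qyby llnfr
Final line 8: abwjf

Answer: abwjf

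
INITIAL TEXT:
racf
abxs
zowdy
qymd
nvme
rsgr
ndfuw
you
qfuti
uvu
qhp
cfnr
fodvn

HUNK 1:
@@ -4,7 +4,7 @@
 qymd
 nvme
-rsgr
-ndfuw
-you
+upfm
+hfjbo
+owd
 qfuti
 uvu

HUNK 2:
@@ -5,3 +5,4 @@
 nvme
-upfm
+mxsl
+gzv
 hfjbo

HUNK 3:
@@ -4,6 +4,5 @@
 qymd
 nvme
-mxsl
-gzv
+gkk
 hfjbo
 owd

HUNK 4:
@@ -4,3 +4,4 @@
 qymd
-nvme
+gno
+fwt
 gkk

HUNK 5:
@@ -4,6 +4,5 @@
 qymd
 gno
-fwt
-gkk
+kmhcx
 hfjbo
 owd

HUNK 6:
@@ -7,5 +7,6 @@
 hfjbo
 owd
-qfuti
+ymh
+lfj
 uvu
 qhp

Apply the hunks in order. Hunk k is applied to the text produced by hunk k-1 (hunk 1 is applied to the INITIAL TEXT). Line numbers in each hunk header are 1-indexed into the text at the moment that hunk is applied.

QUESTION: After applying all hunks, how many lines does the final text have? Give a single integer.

Answer: 14

Derivation:
Hunk 1: at line 4 remove [rsgr,ndfuw,you] add [upfm,hfjbo,owd] -> 13 lines: racf abxs zowdy qymd nvme upfm hfjbo owd qfuti uvu qhp cfnr fodvn
Hunk 2: at line 5 remove [upfm] add [mxsl,gzv] -> 14 lines: racf abxs zowdy qymd nvme mxsl gzv hfjbo owd qfuti uvu qhp cfnr fodvn
Hunk 3: at line 4 remove [mxsl,gzv] add [gkk] -> 13 lines: racf abxs zowdy qymd nvme gkk hfjbo owd qfuti uvu qhp cfnr fodvn
Hunk 4: at line 4 remove [nvme] add [gno,fwt] -> 14 lines: racf abxs zowdy qymd gno fwt gkk hfjbo owd qfuti uvu qhp cfnr fodvn
Hunk 5: at line 4 remove [fwt,gkk] add [kmhcx] -> 13 lines: racf abxs zowdy qymd gno kmhcx hfjbo owd qfuti uvu qhp cfnr fodvn
Hunk 6: at line 7 remove [qfuti] add [ymh,lfj] -> 14 lines: racf abxs zowdy qymd gno kmhcx hfjbo owd ymh lfj uvu qhp cfnr fodvn
Final line count: 14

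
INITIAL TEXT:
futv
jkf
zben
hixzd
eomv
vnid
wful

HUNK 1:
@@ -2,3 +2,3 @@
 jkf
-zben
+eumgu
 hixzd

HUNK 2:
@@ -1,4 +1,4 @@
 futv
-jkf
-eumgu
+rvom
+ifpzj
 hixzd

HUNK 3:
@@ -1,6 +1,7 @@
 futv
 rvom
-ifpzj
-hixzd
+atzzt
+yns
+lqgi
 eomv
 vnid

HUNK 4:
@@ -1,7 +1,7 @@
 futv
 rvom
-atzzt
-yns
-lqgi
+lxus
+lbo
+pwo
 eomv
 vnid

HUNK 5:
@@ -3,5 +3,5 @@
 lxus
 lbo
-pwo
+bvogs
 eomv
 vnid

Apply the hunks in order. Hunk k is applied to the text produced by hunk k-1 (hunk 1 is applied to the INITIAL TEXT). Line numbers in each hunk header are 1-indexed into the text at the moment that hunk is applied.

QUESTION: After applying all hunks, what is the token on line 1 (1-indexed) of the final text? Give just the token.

Hunk 1: at line 2 remove [zben] add [eumgu] -> 7 lines: futv jkf eumgu hixzd eomv vnid wful
Hunk 2: at line 1 remove [jkf,eumgu] add [rvom,ifpzj] -> 7 lines: futv rvom ifpzj hixzd eomv vnid wful
Hunk 3: at line 1 remove [ifpzj,hixzd] add [atzzt,yns,lqgi] -> 8 lines: futv rvom atzzt yns lqgi eomv vnid wful
Hunk 4: at line 1 remove [atzzt,yns,lqgi] add [lxus,lbo,pwo] -> 8 lines: futv rvom lxus lbo pwo eomv vnid wful
Hunk 5: at line 3 remove [pwo] add [bvogs] -> 8 lines: futv rvom lxus lbo bvogs eomv vnid wful
Final line 1: futv

Answer: futv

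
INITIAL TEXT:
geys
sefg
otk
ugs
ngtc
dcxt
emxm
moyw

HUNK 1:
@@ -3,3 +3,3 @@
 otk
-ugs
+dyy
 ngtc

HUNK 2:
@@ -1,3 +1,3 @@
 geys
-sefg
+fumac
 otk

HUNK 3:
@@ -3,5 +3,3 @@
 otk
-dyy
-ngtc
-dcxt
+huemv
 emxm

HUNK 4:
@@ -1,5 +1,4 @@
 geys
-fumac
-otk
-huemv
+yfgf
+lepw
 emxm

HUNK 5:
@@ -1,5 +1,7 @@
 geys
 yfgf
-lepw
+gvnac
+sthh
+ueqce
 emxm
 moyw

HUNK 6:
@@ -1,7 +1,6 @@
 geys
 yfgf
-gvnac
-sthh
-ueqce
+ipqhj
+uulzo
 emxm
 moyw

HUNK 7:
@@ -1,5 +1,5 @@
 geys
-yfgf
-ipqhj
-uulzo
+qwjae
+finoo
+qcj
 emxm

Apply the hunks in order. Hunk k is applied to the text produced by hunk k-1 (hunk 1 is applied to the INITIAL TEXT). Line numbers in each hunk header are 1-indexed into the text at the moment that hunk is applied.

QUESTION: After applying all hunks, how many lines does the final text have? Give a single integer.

Answer: 6

Derivation:
Hunk 1: at line 3 remove [ugs] add [dyy] -> 8 lines: geys sefg otk dyy ngtc dcxt emxm moyw
Hunk 2: at line 1 remove [sefg] add [fumac] -> 8 lines: geys fumac otk dyy ngtc dcxt emxm moyw
Hunk 3: at line 3 remove [dyy,ngtc,dcxt] add [huemv] -> 6 lines: geys fumac otk huemv emxm moyw
Hunk 4: at line 1 remove [fumac,otk,huemv] add [yfgf,lepw] -> 5 lines: geys yfgf lepw emxm moyw
Hunk 5: at line 1 remove [lepw] add [gvnac,sthh,ueqce] -> 7 lines: geys yfgf gvnac sthh ueqce emxm moyw
Hunk 6: at line 1 remove [gvnac,sthh,ueqce] add [ipqhj,uulzo] -> 6 lines: geys yfgf ipqhj uulzo emxm moyw
Hunk 7: at line 1 remove [yfgf,ipqhj,uulzo] add [qwjae,finoo,qcj] -> 6 lines: geys qwjae finoo qcj emxm moyw
Final line count: 6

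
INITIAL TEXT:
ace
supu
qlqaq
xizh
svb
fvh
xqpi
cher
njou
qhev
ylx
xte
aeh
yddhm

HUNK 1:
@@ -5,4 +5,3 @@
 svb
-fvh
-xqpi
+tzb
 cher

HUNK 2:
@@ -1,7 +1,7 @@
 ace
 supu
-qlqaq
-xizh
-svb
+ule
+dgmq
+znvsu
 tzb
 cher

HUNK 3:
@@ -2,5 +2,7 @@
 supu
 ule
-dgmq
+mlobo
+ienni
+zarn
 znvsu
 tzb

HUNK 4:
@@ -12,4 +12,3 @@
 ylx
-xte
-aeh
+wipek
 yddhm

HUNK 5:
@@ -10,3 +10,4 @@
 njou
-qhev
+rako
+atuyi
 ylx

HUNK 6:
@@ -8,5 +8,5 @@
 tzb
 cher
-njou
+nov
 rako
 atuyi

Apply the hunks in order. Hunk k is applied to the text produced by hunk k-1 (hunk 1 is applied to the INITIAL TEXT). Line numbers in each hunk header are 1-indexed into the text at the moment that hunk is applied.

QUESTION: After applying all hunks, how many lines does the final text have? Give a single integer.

Hunk 1: at line 5 remove [fvh,xqpi] add [tzb] -> 13 lines: ace supu qlqaq xizh svb tzb cher njou qhev ylx xte aeh yddhm
Hunk 2: at line 1 remove [qlqaq,xizh,svb] add [ule,dgmq,znvsu] -> 13 lines: ace supu ule dgmq znvsu tzb cher njou qhev ylx xte aeh yddhm
Hunk 3: at line 2 remove [dgmq] add [mlobo,ienni,zarn] -> 15 lines: ace supu ule mlobo ienni zarn znvsu tzb cher njou qhev ylx xte aeh yddhm
Hunk 4: at line 12 remove [xte,aeh] add [wipek] -> 14 lines: ace supu ule mlobo ienni zarn znvsu tzb cher njou qhev ylx wipek yddhm
Hunk 5: at line 10 remove [qhev] add [rako,atuyi] -> 15 lines: ace supu ule mlobo ienni zarn znvsu tzb cher njou rako atuyi ylx wipek yddhm
Hunk 6: at line 8 remove [njou] add [nov] -> 15 lines: ace supu ule mlobo ienni zarn znvsu tzb cher nov rako atuyi ylx wipek yddhm
Final line count: 15

Answer: 15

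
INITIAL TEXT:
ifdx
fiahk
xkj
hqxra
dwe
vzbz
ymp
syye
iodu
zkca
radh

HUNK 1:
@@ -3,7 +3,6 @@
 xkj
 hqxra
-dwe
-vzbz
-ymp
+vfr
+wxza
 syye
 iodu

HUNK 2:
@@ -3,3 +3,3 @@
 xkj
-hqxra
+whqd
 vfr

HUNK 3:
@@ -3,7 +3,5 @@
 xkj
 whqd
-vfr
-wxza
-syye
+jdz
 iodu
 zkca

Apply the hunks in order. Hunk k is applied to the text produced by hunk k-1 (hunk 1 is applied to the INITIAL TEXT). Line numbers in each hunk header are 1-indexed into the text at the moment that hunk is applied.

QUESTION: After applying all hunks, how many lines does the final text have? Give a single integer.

Answer: 8

Derivation:
Hunk 1: at line 3 remove [dwe,vzbz,ymp] add [vfr,wxza] -> 10 lines: ifdx fiahk xkj hqxra vfr wxza syye iodu zkca radh
Hunk 2: at line 3 remove [hqxra] add [whqd] -> 10 lines: ifdx fiahk xkj whqd vfr wxza syye iodu zkca radh
Hunk 3: at line 3 remove [vfr,wxza,syye] add [jdz] -> 8 lines: ifdx fiahk xkj whqd jdz iodu zkca radh
Final line count: 8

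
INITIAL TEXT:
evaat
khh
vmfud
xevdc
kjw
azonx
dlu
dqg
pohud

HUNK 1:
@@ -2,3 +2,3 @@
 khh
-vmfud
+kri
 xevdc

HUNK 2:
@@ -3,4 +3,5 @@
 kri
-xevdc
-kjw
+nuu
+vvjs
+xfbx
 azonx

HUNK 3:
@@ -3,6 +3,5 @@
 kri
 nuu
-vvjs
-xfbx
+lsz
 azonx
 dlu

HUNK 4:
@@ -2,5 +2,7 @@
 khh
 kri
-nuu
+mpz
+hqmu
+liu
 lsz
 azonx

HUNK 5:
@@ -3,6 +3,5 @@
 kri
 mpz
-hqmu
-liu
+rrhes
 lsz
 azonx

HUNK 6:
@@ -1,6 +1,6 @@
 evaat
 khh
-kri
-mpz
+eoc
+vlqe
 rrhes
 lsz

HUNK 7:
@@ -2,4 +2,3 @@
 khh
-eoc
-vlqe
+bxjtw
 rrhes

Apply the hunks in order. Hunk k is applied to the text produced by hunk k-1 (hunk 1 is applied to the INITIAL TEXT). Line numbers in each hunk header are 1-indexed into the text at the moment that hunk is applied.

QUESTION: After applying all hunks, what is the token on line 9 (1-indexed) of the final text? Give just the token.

Answer: pohud

Derivation:
Hunk 1: at line 2 remove [vmfud] add [kri] -> 9 lines: evaat khh kri xevdc kjw azonx dlu dqg pohud
Hunk 2: at line 3 remove [xevdc,kjw] add [nuu,vvjs,xfbx] -> 10 lines: evaat khh kri nuu vvjs xfbx azonx dlu dqg pohud
Hunk 3: at line 3 remove [vvjs,xfbx] add [lsz] -> 9 lines: evaat khh kri nuu lsz azonx dlu dqg pohud
Hunk 4: at line 2 remove [nuu] add [mpz,hqmu,liu] -> 11 lines: evaat khh kri mpz hqmu liu lsz azonx dlu dqg pohud
Hunk 5: at line 3 remove [hqmu,liu] add [rrhes] -> 10 lines: evaat khh kri mpz rrhes lsz azonx dlu dqg pohud
Hunk 6: at line 1 remove [kri,mpz] add [eoc,vlqe] -> 10 lines: evaat khh eoc vlqe rrhes lsz azonx dlu dqg pohud
Hunk 7: at line 2 remove [eoc,vlqe] add [bxjtw] -> 9 lines: evaat khh bxjtw rrhes lsz azonx dlu dqg pohud
Final line 9: pohud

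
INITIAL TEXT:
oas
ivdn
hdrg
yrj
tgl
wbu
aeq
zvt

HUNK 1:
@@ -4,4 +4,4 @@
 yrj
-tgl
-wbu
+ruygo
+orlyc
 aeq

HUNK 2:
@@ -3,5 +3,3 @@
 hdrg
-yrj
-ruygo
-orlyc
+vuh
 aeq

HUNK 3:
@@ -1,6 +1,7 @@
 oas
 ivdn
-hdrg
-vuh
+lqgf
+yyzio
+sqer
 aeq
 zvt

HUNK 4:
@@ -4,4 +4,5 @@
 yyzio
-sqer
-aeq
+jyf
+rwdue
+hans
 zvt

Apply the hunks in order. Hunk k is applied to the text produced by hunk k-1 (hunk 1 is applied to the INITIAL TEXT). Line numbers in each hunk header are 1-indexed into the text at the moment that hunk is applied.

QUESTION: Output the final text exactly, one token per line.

Answer: oas
ivdn
lqgf
yyzio
jyf
rwdue
hans
zvt

Derivation:
Hunk 1: at line 4 remove [tgl,wbu] add [ruygo,orlyc] -> 8 lines: oas ivdn hdrg yrj ruygo orlyc aeq zvt
Hunk 2: at line 3 remove [yrj,ruygo,orlyc] add [vuh] -> 6 lines: oas ivdn hdrg vuh aeq zvt
Hunk 3: at line 1 remove [hdrg,vuh] add [lqgf,yyzio,sqer] -> 7 lines: oas ivdn lqgf yyzio sqer aeq zvt
Hunk 4: at line 4 remove [sqer,aeq] add [jyf,rwdue,hans] -> 8 lines: oas ivdn lqgf yyzio jyf rwdue hans zvt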